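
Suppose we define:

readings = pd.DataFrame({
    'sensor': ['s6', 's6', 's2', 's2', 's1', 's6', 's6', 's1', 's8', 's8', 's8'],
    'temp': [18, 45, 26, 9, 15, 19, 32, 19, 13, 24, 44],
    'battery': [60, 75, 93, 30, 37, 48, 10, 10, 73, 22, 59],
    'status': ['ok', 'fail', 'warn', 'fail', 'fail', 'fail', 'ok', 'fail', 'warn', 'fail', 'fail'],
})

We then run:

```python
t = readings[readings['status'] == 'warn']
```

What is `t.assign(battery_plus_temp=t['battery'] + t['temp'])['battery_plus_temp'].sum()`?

filter rows where status == 'warn':
  sensor  temp  battery status
2     s2    26       93   warn
8     s8    13       73   warn
add column battery_plus_temp = t['battery'] + t['temp']:
  sensor  temp  battery status  battery_plus_temp
2     s2    26       93   warn                119
8     s8    13       73   warn                 86
Taking the sum of column 'battery_plus_temp' gives 205.

205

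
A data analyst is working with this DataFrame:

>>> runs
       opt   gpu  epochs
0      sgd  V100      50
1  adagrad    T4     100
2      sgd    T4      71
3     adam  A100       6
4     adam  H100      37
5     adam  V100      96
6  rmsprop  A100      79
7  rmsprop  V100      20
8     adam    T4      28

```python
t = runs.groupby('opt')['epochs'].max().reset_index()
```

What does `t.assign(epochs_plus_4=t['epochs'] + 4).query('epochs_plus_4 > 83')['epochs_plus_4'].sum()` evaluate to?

group by opt, max of epochs:
opt
adagrad    100
adam        96
rmsprop     79
sgd         71
Name: epochs, dtype: int64
reset_index():
       opt  epochs
0  adagrad     100
1     adam      96
2  rmsprop      79
3      sgd      71
add column epochs_plus_4 = t['epochs'] + 4:
       opt  epochs  epochs_plus_4
0  adagrad     100            104
1     adam      96            100
2  rmsprop      79             83
3      sgd      71             75
filter rows where epochs_plus_4 > 83:
       opt  epochs  epochs_plus_4
0  adagrad     100            104
1     adam      96            100

204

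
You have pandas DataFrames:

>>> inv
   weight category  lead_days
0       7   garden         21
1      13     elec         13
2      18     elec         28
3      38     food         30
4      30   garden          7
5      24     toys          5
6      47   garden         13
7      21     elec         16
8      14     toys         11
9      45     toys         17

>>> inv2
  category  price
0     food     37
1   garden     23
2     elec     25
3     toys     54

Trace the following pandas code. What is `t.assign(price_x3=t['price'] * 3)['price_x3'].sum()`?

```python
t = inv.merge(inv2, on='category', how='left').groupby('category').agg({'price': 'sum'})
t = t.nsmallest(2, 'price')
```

318

merge on 'category' (how='left') → 10 rows:
   weight category  lead_days  price
0       7   garden         21     23
1      13     elec         13     25
2      18     elec         28     25
3      38     food         30     37
4      30   garden          7     23
5      24     toys          5     54
6      47   garden         13     23
7      21     elec         16     25
8      14     toys         11     54
9      45     toys         17     54
group by category, sum of price:
          price
category       
elec         75
food         37
garden       69
toys        162
take 2 rows with smallest price:
          price
category       
food         37
garden       69
add column price_x3 = t['price'] * 3:
          price  price_x3
category                 
food         37       111
garden       69       207
sum of column 'price_x3' → 318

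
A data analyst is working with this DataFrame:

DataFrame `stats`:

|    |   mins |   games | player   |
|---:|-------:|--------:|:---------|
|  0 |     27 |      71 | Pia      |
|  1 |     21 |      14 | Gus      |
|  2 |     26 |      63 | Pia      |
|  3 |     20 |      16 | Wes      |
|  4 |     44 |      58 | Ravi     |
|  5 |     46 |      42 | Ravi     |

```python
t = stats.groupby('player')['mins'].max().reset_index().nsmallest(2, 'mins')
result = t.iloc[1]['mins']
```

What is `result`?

group by player, max of mins:
player
Gus     21
Pia     27
Ravi    46
Wes     20
Name: mins, dtype: int64
reset_index():
  player  mins
0    Gus    21
1    Pia    27
2   Ravi    46
3    Wes    20
take 2 rows with smallest mins:
  player  mins
3    Wes    20
0    Gus    21
So iloc[1]['mins'] = 21.

21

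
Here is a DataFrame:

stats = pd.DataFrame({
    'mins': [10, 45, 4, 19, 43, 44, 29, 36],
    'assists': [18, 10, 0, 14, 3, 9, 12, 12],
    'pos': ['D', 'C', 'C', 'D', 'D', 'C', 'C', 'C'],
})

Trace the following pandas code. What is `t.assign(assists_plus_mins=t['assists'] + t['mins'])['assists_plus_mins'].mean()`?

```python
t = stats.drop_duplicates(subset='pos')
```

drop duplicate pos (keep=first):
   mins  assists pos
0    10       18   D
1    45       10   C
add column assists_plus_mins = t['assists'] + t['mins']:
   mins  assists pos  assists_plus_mins
0    10       18   D                 28
1    45       10   C                 55

41.5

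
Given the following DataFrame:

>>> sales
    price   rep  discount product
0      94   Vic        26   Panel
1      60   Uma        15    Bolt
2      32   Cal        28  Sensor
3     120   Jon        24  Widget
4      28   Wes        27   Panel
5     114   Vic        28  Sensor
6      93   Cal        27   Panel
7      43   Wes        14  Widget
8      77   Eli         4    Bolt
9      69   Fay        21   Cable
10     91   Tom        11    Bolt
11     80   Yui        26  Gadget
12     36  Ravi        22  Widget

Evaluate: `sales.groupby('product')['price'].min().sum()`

305

group by product, min of price:
product
Bolt      60
Cable     69
Gadget    80
Panel     28
Sensor    32
Widget    36
Name: price, dtype: int64
Taking the sum of the resulting series gives 305.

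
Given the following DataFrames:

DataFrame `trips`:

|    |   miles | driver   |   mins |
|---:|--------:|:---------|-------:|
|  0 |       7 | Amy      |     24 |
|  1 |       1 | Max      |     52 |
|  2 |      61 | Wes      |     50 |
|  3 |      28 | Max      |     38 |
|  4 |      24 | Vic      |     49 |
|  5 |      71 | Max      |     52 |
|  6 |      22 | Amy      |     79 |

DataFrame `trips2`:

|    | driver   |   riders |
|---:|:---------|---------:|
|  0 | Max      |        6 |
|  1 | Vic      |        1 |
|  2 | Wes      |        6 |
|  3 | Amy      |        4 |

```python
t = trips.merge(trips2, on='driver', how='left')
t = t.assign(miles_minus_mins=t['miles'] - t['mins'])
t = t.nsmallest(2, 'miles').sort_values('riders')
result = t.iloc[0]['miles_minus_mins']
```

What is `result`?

merge on 'driver' (how='left') → 7 rows:
   miles driver  mins  riders
0      7    Amy    24       4
1      1    Max    52       6
2     61    Wes    50       6
3     28    Max    38       6
4     24    Vic    49       1
5     71    Max    52       6
6     22    Amy    79       4
add column miles_minus_mins = t['miles'] - t['mins']:
   miles driver  mins  riders  miles_minus_mins
0      7    Amy    24       4               -17
1      1    Max    52       6               -51
2     61    Wes    50       6                11
3     28    Max    38       6               -10
4     24    Vic    49       1               -25
5     71    Max    52       6                19
6     22    Amy    79       4               -57
take 2 rows with smallest miles:
   miles driver  mins  riders  miles_minus_mins
1      1    Max    52       6               -51
0      7    Amy    24       4               -17
sort by riders:
   miles driver  mins  riders  miles_minus_mins
0      7    Amy    24       4               -17
1      1    Max    52       6               -51

-17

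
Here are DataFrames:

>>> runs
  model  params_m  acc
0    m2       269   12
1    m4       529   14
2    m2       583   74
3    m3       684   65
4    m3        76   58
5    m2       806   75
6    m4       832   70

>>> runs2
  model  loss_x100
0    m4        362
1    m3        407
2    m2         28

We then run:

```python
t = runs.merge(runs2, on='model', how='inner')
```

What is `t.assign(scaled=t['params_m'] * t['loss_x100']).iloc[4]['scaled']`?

30932

merge on 'model' (how='inner') → 7 rows:
  model  params_m  acc  loss_x100
0    m2       269   12         28
1    m4       529   14        362
2    m2       583   74         28
3    m3       684   65        407
4    m3        76   58        407
5    m2       806   75         28
6    m4       832   70        362
add column scaled = t['params_m'] * t['loss_x100']:
  model  params_m  acc  loss_x100  scaled
0    m2       269   12         28    7532
1    m4       529   14        362  191498
2    m2       583   74         28   16324
3    m3       684   65        407  278388
4    m3        76   58        407   30932
5    m2       806   75         28   22568
6    m4       832   70        362  301184
Reading off the value at position 4, column 'scaled', we get 30932.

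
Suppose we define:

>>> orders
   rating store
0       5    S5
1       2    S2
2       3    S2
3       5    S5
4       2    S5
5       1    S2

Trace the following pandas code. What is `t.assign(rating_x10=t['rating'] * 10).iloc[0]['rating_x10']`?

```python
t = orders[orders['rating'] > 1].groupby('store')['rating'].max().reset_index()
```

30

filter rows where rating > 1:
   rating store
0       5    S5
1       2    S2
2       3    S2
3       5    S5
4       2    S5
group by store, max of rating:
store
S2    3
S5    5
Name: rating, dtype: int64
reset_index():
  store  rating
0    S2       3
1    S5       5
add column rating_x10 = t['rating'] * 10:
  store  rating  rating_x10
0    S2       3          30
1    S5       5          50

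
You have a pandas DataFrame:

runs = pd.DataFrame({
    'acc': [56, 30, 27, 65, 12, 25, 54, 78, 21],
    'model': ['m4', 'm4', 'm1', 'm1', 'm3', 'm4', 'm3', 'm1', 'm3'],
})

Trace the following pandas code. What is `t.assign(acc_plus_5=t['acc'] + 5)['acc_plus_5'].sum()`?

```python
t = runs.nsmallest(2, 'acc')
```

43

take 2 rows with smallest acc:
   acc model
4   12    m3
8   21    m3
add column acc_plus_5 = t['acc'] + 5:
   acc model  acc_plus_5
4   12    m3          17
8   21    m3          26
Hence 43.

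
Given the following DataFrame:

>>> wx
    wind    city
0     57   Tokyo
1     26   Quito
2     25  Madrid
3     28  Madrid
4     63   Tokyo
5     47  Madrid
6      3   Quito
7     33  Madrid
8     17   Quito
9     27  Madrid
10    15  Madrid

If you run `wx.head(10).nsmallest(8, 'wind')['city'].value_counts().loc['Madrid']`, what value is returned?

take first 10 rows:
   wind    city
0    57   Tokyo
1    26   Quito
2    25  Madrid
3    28  Madrid
4    63   Tokyo
5    47  Madrid
6     3   Quito
7    33  Madrid
8    17   Quito
9    27  Madrid
take 8 rows with smallest wind:
   wind    city
6     3   Quito
8    17   Quito
2    25  Madrid
1    26   Quito
9    27  Madrid
3    28  Madrid
7    33  Madrid
5    47  Madrid
value_counts of city:
city
Madrid    5
Quito     3
Name: count, dtype: int64

5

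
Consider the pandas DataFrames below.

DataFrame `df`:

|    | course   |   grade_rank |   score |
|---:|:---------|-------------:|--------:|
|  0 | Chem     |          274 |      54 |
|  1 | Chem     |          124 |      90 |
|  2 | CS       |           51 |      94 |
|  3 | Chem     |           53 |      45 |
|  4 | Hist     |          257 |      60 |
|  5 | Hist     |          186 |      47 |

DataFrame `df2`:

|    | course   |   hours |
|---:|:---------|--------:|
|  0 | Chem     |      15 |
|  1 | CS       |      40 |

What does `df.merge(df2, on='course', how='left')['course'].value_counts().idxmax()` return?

merge on 'course' (how='left') → 6 rows:
  course  grade_rank  score  hours
0   Chem         274     54   15.0
1   Chem         124     90   15.0
2     CS          51     94   40.0
3   Chem          53     45   15.0
4   Hist         257     60    NaN
5   Hist         186     47    NaN
value_counts of course:
course
Chem    3
Hist    2
CS      1
Name: count, dtype: int64
label with the largest value → Chem

Chem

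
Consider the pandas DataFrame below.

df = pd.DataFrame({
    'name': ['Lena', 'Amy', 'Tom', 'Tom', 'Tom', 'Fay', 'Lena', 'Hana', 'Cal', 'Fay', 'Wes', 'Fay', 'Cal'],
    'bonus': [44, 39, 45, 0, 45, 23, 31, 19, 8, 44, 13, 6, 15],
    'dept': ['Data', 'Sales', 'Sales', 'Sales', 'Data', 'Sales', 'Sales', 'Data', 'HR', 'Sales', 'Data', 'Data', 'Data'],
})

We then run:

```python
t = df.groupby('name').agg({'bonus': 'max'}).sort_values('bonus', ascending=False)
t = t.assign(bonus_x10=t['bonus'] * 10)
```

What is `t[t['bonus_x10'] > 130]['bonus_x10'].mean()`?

343.333333333

group by name, max of bonus:
      bonus
name       
Amy      39
Cal      15
Fay      44
Hana     19
Lena     44
Tom      45
Wes      13
sort by bonus descending:
      bonus
name       
Tom      45
Fay      44
Lena     44
Amy      39
Hana     19
Cal      15
Wes      13
add column bonus_x10 = t['bonus'] * 10:
      bonus  bonus_x10
name                  
Tom      45        450
Fay      44        440
Lena     44        440
Amy      39        390
Hana     19        190
Cal      15        150
Wes      13        130
filter rows where bonus_x10 > 130:
      bonus  bonus_x10
name                  
Tom      45        450
Fay      44        440
Lena     44        440
Amy      39        390
Hana     19        190
Cal      15        150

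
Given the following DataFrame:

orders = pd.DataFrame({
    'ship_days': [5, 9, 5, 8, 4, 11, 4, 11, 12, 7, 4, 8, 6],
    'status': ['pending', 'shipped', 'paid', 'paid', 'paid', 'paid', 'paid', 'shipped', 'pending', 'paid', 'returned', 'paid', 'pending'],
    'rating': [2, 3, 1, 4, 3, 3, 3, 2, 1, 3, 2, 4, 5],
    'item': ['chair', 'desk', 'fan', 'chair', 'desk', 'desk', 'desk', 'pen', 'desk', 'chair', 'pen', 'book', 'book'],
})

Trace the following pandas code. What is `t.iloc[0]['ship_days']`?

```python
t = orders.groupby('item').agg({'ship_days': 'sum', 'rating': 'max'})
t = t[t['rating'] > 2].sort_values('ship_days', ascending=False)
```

group by item: sum(ship_days), max(rating):
       ship_days  rating
item                    
book          14       5
chair         20       4
desk          40       3
fan            5       1
pen           15       2
filter rows where rating > 2:
       ship_days  rating
item                    
book          14       5
chair         20       4
desk          40       3
sort by ship_days descending:
       ship_days  rating
item                    
desk          40       3
chair         20       4
book          14       5
Hence 40.

40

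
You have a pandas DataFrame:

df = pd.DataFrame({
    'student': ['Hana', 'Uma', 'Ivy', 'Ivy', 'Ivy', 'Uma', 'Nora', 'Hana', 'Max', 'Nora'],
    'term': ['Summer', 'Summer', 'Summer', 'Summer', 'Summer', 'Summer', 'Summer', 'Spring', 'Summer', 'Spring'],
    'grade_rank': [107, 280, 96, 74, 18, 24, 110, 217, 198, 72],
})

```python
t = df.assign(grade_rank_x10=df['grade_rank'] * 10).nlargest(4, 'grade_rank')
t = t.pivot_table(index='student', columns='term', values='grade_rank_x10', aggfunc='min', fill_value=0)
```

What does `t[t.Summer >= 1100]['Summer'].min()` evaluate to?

1100

add column grade_rank_x10 = df['grade_rank'] * 10:
  student    term  grade_rank  grade_rank_x10
0    Hana  Summer         107            1070
1     Uma  Summer         280            2800
2     Ivy  Summer          96             960
3     Ivy  Summer          74             740
4     Ivy  Summer          18             180
5     Uma  Summer          24             240
6    Nora  Summer         110            1100
7    Hana  Spring         217            2170
8     Max  Summer         198            1980
9    Nora  Spring          72             720
take 4 rows with largest grade_rank:
  student    term  grade_rank  grade_rank_x10
1     Uma  Summer         280            2800
7    Hana  Spring         217            2170
8     Max  Summer         198            1980
6    Nora  Summer         110            1100
pivot: rows=student, cols=term, min(grade_rank_x10):
term     Spring  Summer
student                
Hana       2170       0
Max           0    1980
Nora          0    1100
Uma           0    2800
filter rows where Summer >= 1100:
term     Spring  Summer
student                
Max           0    1980
Nora          0    1100
Uma           0    2800
Hence 1100.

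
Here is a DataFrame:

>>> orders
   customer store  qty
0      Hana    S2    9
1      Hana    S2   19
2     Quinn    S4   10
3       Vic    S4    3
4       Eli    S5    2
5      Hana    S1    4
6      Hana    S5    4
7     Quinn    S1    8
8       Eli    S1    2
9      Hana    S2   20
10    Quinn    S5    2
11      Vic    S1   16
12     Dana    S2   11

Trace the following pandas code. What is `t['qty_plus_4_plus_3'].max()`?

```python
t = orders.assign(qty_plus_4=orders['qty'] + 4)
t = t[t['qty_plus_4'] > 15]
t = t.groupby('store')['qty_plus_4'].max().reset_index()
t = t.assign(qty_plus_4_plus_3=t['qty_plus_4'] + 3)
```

27

add column qty_plus_4 = orders['qty'] + 4:
   customer store  qty  qty_plus_4
0      Hana    S2    9          13
1      Hana    S2   19          23
2     Quinn    S4   10          14
3       Vic    S4    3           7
4       Eli    S5    2           6
5      Hana    S1    4           8
6      Hana    S5    4           8
7     Quinn    S1    8          12
8       Eli    S1    2           6
9      Hana    S2   20          24
10    Quinn    S5    2           6
11      Vic    S1   16          20
12     Dana    S2   11          15
filter rows where qty_plus_4 > 15:
   customer store  qty  qty_plus_4
1      Hana    S2   19          23
9      Hana    S2   20          24
11      Vic    S1   16          20
group by store, max of qty_plus_4:
store
S1    20
S2    24
Name: qty_plus_4, dtype: int64
reset_index():
  store  qty_plus_4
0    S1          20
1    S2          24
add column qty_plus_4_plus_3 = t['qty_plus_4'] + 3:
  store  qty_plus_4  qty_plus_4_plus_3
0    S1          20                 23
1    S2          24                 27
Reading off the max of column 'qty_plus_4_plus_3', we get 27.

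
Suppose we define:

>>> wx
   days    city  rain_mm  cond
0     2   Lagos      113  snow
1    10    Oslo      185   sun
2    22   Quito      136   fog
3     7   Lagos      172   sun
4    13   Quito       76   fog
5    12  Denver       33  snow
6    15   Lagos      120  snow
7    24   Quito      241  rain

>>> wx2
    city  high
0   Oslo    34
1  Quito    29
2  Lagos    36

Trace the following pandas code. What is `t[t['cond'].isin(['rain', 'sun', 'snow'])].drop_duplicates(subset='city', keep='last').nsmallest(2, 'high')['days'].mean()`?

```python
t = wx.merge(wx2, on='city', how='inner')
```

merge on 'city' (how='inner') → 7 rows:
   days   city  rain_mm  cond  high
0     2  Lagos      113  snow    36
1    10   Oslo      185   sun    34
2    22  Quito      136   fog    29
3     7  Lagos      172   sun    36
4    13  Quito       76   fog    29
5    15  Lagos      120  snow    36
6    24  Quito      241  rain    29
filter rows where cond in ['rain', 'sun', 'snow']:
   days   city  rain_mm  cond  high
0     2  Lagos      113  snow    36
1    10   Oslo      185   sun    34
3     7  Lagos      172   sun    36
5    15  Lagos      120  snow    36
6    24  Quito      241  rain    29
drop duplicate city (keep=last):
   days   city  rain_mm  cond  high
1    10   Oslo      185   sun    34
5    15  Lagos      120  snow    36
6    24  Quito      241  rain    29
take 2 rows with smallest high:
   days   city  rain_mm  cond  high
6    24  Quito      241  rain    29
1    10   Oslo      185   sun    34
Reading off the mean of column 'days', we get 17.0.

17.0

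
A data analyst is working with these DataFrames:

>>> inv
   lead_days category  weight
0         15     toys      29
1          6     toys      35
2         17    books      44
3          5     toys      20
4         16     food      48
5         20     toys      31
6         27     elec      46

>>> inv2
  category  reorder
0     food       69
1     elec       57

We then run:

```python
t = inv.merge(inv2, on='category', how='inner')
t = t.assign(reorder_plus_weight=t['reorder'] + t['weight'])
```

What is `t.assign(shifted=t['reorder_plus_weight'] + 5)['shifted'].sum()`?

merge on 'category' (how='inner') → 2 rows:
   lead_days category  weight  reorder
0         16     food      48       69
1         27     elec      46       57
add column reorder_plus_weight = t['reorder'] + t['weight']:
   lead_days category  weight  reorder  reorder_plus_weight
0         16     food      48       69                  117
1         27     elec      46       57                  103
add column shifted = t['reorder_plus_weight'] + 5:
   lead_days category  weight  reorder  reorder_plus_weight  shifted
0         16     food      48       69                  117      122
1         27     elec      46       57                  103      108

230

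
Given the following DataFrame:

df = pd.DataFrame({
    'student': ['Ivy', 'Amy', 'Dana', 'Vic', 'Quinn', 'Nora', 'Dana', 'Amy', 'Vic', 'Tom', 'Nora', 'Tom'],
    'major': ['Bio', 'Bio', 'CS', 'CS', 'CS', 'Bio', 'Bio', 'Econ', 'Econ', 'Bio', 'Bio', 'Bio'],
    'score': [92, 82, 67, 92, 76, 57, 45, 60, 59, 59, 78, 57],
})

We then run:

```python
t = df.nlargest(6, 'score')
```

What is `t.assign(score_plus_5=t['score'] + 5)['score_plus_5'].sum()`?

take 6 rows with largest score:
   student major  score
0      Ivy   Bio     92
3      Vic    CS     92
1      Amy   Bio     82
10    Nora   Bio     78
4    Quinn    CS     76
2     Dana    CS     67
add column score_plus_5 = t['score'] + 5:
   student major  score  score_plus_5
0      Ivy   Bio     92            97
3      Vic    CS     92            97
1      Amy   Bio     82            87
10    Nora   Bio     78            83
4    Quinn    CS     76            81
2     Dana    CS     67            72
Reading off the sum of column 'score_plus_5', we get 517.

517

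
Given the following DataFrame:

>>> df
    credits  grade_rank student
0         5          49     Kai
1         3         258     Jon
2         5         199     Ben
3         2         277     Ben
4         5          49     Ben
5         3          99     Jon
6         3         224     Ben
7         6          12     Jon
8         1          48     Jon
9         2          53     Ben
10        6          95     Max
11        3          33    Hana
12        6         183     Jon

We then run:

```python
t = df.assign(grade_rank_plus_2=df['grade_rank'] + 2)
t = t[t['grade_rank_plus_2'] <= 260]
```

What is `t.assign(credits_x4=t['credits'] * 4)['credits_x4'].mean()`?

add column grade_rank_plus_2 = df['grade_rank'] + 2:
    credits  grade_rank student  grade_rank_plus_2
0         5          49     Kai                 51
1         3         258     Jon                260
2         5         199     Ben                201
3         2         277     Ben                279
4         5          49     Ben                 51
5         3          99     Jon                101
6         3         224     Ben                226
7         6          12     Jon                 14
8         1          48     Jon                 50
9         2          53     Ben                 55
10        6          95     Max                 97
11        3          33    Hana                 35
12        6         183     Jon                185
filter rows where grade_rank_plus_2 <= 260:
    credits  grade_rank student  grade_rank_plus_2
0         5          49     Kai                 51
1         3         258     Jon                260
2         5         199     Ben                201
4         5          49     Ben                 51
5         3          99     Jon                101
6         3         224     Ben                226
7         6          12     Jon                 14
8         1          48     Jon                 50
9         2          53     Ben                 55
10        6          95     Max                 97
11        3          33    Hana                 35
12        6         183     Jon                185
add column credits_x4 = t['credits'] * 4:
    credits  grade_rank student  grade_rank_plus_2  credits_x4
0         5          49     Kai                 51          20
1         3         258     Jon                260          12
2         5         199     Ben                201          20
4         5          49     Ben                 51          20
5         3          99     Jon                101          12
6         3         224     Ben                226          12
7         6          12     Jon                 14          24
8         1          48     Jon                 50           4
9         2          53     Ben                 55           8
10        6          95     Max                 97          24
11        3          33    Hana                 35          12
12        6         183     Jon                185          24
Then the mean of column 'credits_x4': 16.0

16.0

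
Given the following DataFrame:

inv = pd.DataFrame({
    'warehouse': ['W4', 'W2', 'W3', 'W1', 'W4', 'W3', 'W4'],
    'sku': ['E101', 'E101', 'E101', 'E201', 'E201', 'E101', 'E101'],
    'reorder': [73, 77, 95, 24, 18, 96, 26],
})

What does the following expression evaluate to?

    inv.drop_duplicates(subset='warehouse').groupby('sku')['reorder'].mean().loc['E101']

drop duplicate warehouse (keep=first):
  warehouse   sku  reorder
0        W4  E101       73
1        W2  E101       77
2        W3  E101       95
3        W1  E201       24
group by sku, mean of reorder:
sku
E101    81.666667
E201    24.000000
Name: reorder, dtype: float64
Reading off the value at index 'E101', we get 81.6666666667.

81.6666666667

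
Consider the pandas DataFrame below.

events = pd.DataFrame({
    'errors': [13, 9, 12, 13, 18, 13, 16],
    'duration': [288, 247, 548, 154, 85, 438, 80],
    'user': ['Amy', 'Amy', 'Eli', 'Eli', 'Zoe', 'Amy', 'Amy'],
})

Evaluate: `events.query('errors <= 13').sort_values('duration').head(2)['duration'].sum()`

401

filter rows where errors <= 13:
   errors  duration user
0      13       288  Amy
1       9       247  Amy
2      12       548  Eli
3      13       154  Eli
5      13       438  Amy
sort by duration:
   errors  duration user
3      13       154  Eli
1       9       247  Amy
0      13       288  Amy
5      13       438  Amy
2      12       548  Eli
take first 2 rows:
   errors  duration user
3      13       154  Eli
1       9       247  Amy
Taking the sum of column 'duration' gives 401.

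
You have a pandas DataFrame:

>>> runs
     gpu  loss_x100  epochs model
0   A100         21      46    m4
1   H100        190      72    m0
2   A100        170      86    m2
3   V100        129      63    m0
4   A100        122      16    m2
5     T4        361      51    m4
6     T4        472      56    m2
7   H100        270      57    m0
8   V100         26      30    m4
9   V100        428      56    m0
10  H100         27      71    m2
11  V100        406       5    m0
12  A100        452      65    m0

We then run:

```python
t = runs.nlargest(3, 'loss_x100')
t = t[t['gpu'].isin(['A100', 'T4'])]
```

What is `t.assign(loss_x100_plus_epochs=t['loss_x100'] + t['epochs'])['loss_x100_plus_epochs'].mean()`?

take 3 rows with largest loss_x100:
     gpu  loss_x100  epochs model
6     T4        472      56    m2
12  A100        452      65    m0
9   V100        428      56    m0
filter rows where gpu in ['A100', 'T4']:
     gpu  loss_x100  epochs model
6     T4        472      56    m2
12  A100        452      65    m0
add column loss_x100_plus_epochs = t['loss_x100'] + t['epochs']:
     gpu  loss_x100  epochs model  loss_x100_plus_epochs
6     T4        472      56    m2                    528
12  A100        452      65    m0                    517
So mean() = 522.5.

522.5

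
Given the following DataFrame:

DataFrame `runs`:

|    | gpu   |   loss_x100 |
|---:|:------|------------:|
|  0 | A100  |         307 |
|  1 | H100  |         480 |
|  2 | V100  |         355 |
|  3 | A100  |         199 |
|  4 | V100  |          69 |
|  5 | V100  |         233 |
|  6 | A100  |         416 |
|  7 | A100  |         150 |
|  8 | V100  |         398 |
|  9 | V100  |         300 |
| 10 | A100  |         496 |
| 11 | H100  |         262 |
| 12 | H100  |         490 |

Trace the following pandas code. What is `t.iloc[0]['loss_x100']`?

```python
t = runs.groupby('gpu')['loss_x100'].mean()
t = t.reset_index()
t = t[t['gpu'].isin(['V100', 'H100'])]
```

410.666666667

group by gpu, mean of loss_x100:
gpu
A100    313.600000
H100    410.666667
V100    271.000000
Name: loss_x100, dtype: float64
reset_index():
    gpu   loss_x100
0  A100  313.600000
1  H100  410.666667
2  V100  271.000000
filter rows where gpu in ['V100', 'H100']:
    gpu   loss_x100
1  H100  410.666667
2  V100  271.000000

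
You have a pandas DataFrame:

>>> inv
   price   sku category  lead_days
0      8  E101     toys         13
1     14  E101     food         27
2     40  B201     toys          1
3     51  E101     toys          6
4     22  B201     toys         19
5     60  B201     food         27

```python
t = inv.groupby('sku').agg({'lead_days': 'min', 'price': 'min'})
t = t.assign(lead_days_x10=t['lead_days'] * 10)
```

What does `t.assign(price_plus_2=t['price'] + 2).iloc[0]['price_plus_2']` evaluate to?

24

group by sku: min(lead_days), min(price):
      lead_days  price
sku                   
B201          1     22
E101          6      8
add column lead_days_x10 = t['lead_days'] * 10:
      lead_days  price  lead_days_x10
sku                                  
B201          1     22             10
E101          6      8             60
add column price_plus_2 = t['price'] + 2:
      lead_days  price  lead_days_x10  price_plus_2
sku                                                
B201          1     22             10            24
E101          6      8             60            10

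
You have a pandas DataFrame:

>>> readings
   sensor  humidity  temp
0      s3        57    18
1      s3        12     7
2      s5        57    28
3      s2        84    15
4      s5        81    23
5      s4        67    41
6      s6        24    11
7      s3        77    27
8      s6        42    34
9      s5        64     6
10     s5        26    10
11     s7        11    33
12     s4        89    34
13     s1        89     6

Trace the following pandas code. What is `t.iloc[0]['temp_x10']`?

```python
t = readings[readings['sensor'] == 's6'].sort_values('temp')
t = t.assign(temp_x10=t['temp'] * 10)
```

110

filter rows where sensor == 's6':
  sensor  humidity  temp
6     s6        24    11
8     s6        42    34
sort by temp:
  sensor  humidity  temp
6     s6        24    11
8     s6        42    34
add column temp_x10 = t['temp'] * 10:
  sensor  humidity  temp  temp_x10
6     s6        24    11       110
8     s6        42    34       340
value at position 0, column 'temp_x10' → 110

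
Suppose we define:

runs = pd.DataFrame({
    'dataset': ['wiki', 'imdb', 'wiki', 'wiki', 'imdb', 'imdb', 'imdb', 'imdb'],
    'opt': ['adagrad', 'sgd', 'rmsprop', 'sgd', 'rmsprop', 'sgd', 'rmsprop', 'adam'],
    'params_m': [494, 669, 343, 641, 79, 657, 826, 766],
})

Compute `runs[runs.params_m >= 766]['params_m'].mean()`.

filter rows where params_m >= 766:
  dataset      opt  params_m
6    imdb  rmsprop       826
7    imdb     adam       766

796.0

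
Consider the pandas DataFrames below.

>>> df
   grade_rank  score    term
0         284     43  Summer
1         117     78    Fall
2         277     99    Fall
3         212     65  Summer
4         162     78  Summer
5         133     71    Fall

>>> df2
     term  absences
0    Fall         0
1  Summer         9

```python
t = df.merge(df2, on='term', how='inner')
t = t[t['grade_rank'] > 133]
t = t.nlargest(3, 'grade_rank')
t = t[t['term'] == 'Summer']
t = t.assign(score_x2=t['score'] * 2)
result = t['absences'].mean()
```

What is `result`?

merge on 'term' (how='inner') → 6 rows:
   grade_rank  score    term  absences
0         284     43  Summer         9
1         117     78    Fall         0
2         277     99    Fall         0
3         212     65  Summer         9
4         162     78  Summer         9
5         133     71    Fall         0
filter rows where grade_rank > 133:
   grade_rank  score    term  absences
0         284     43  Summer         9
2         277     99    Fall         0
3         212     65  Summer         9
4         162     78  Summer         9
take 3 rows with largest grade_rank:
   grade_rank  score    term  absences
0         284     43  Summer         9
2         277     99    Fall         0
3         212     65  Summer         9
filter rows where term == 'Summer':
   grade_rank  score    term  absences
0         284     43  Summer         9
3         212     65  Summer         9
add column score_x2 = t['score'] * 2:
   grade_rank  score    term  absences  score_x2
0         284     43  Summer         9        86
3         212     65  Summer         9       130
Then the mean of column 'absences': 9.0

9.0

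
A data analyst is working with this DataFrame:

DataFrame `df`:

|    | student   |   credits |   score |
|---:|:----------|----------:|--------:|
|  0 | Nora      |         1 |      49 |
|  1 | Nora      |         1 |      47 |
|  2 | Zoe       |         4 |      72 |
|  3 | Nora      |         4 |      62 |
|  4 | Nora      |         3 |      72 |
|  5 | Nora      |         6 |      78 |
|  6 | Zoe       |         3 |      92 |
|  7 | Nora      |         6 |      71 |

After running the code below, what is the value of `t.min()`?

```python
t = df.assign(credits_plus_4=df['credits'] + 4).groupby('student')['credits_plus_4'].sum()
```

add column credits_plus_4 = df['credits'] + 4:
  student  credits  score  credits_plus_4
0    Nora        1     49               5
1    Nora        1     47               5
2     Zoe        4     72               8
3    Nora        4     62               8
4    Nora        3     72               7
5    Nora        6     78              10
6     Zoe        3     92               7
7    Nora        6     71              10
group by student, sum of credits_plus_4:
student
Nora    45
Zoe     15
Name: credits_plus_4, dtype: int64

15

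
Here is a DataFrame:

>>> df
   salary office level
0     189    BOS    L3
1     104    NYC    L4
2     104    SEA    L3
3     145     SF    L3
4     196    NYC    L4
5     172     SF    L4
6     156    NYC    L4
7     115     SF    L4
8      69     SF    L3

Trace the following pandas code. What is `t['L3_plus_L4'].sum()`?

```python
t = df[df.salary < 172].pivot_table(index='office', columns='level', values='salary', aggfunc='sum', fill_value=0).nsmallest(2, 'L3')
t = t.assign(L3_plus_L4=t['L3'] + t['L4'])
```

filter rows where salary < 172:
   salary office level
1     104    NYC    L4
2     104    SEA    L3
3     145     SF    L3
6     156    NYC    L4
7     115     SF    L4
8      69     SF    L3
pivot: rows=office, cols=level, sum(salary):
level    L3   L4
office          
NYC       0  260
SEA     104    0
SF      214  115
take 2 rows with smallest L3:
level    L3   L4
office          
NYC       0  260
SEA     104    0
add column L3_plus_L4 = t['L3'] + t['L4']:
level    L3   L4  L3_plus_L4
office                      
NYC       0  260         260
SEA     104    0         104

364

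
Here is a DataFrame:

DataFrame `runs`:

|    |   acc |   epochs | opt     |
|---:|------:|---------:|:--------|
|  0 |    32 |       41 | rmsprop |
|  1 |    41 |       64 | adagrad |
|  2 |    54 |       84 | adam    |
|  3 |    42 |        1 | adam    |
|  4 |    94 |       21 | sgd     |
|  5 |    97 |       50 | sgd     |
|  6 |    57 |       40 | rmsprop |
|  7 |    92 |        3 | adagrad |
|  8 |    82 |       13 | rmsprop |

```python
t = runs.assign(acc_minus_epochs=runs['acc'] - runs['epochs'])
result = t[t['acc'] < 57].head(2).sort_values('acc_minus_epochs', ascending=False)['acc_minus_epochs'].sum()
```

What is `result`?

-32

add column acc_minus_epochs = runs['acc'] - runs['epochs']:
   acc  epochs      opt  acc_minus_epochs
0   32      41  rmsprop                -9
1   41      64  adagrad               -23
2   54      84     adam               -30
3   42       1     adam                41
4   94      21      sgd                73
5   97      50      sgd                47
6   57      40  rmsprop                17
7   92       3  adagrad                89
8   82      13  rmsprop                69
filter rows where acc < 57:
   acc  epochs      opt  acc_minus_epochs
0   32      41  rmsprop                -9
1   41      64  adagrad               -23
2   54      84     adam               -30
3   42       1     adam                41
take first 2 rows:
   acc  epochs      opt  acc_minus_epochs
0   32      41  rmsprop                -9
1   41      64  adagrad               -23
sort by acc_minus_epochs descending:
   acc  epochs      opt  acc_minus_epochs
0   32      41  rmsprop                -9
1   41      64  adagrad               -23
Finally, sum of column 'acc_minus_epochs' = -32.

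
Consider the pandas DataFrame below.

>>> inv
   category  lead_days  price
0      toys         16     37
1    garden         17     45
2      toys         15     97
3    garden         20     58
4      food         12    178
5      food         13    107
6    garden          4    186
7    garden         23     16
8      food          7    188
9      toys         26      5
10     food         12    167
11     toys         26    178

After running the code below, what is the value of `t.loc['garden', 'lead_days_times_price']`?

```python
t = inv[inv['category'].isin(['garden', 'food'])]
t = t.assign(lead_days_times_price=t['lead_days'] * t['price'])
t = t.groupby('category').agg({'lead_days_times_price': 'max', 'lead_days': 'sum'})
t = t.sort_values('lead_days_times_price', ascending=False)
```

filter rows where category in ['garden', 'food']:
   category  lead_days  price
1    garden         17     45
3    garden         20     58
4      food         12    178
5      food         13    107
6    garden          4    186
7    garden         23     16
8      food          7    188
10     food         12    167
add column lead_days_times_price = t['lead_days'] * t['price']:
   category  lead_days  price  lead_days_times_price
1    garden         17     45                    765
3    garden         20     58                   1160
4      food         12    178                   2136
5      food         13    107                   1391
6    garden          4    186                    744
7    garden         23     16                    368
8      food          7    188                   1316
10     food         12    167                   2004
group by category: max(lead_days_times_price), sum(lead_days):
          lead_days_times_price  lead_days
category                                  
food                       2136         44
garden                     1160         64
sort by lead_days_times_price descending:
          lead_days_times_price  lead_days
category                                  
food                       2136         44
garden                     1160         64
Then the value at row 'garden', column 'lead_days_times_price': 1160

1160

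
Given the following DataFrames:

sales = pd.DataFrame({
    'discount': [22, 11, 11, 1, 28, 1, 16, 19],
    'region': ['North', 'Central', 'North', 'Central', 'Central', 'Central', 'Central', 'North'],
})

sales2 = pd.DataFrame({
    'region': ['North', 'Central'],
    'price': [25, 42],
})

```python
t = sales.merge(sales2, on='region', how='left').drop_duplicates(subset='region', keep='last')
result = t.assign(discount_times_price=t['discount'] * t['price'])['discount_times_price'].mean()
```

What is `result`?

573.5

merge on 'region' (how='left') → 8 rows:
   discount   region  price
0        22    North     25
1        11  Central     42
2        11    North     25
3         1  Central     42
4        28  Central     42
5         1  Central     42
6        16  Central     42
7        19    North     25
drop duplicate region (keep=last):
   discount   region  price
6        16  Central     42
7        19    North     25
add column discount_times_price = t['discount'] * t['price']:
   discount   region  price  discount_times_price
6        16  Central     42                   672
7        19    North     25                   475
mean of column 'discount_times_price' → 573.5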